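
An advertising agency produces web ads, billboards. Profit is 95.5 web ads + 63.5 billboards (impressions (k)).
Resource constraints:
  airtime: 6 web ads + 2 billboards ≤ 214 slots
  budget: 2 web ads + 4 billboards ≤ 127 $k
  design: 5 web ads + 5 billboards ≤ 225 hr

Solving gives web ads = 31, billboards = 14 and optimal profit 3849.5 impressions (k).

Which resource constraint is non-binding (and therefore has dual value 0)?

budget

airtime: 214/214 (binding)
budget: 118/127 (slack 9)
design: 225/225 (binding)
By complementary slackness, a constraint with positive slack has shadow price 0 → budget.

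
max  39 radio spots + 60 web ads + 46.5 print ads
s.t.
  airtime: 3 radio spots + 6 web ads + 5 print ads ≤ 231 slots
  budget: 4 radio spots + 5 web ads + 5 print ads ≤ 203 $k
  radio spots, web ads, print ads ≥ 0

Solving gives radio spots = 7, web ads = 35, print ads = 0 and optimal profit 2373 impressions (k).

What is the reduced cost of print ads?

At the optimum: airtime uses 231 of 231 (binding); budget uses 203 of 203 (binding).
Dual feasibility on the basic columns requires 3·y_airtime + 4·y_budget = 39, 6·y_airtime + 5·y_budget = 60.
This yields shadow prices y_airtime = 5, y_budget = 6.
Reduced cost of print ads: c₃ − yᵀa₃ = 46.5 − (5·5 + 6·5) = 46.5 − 55 = -8.5.

-8.5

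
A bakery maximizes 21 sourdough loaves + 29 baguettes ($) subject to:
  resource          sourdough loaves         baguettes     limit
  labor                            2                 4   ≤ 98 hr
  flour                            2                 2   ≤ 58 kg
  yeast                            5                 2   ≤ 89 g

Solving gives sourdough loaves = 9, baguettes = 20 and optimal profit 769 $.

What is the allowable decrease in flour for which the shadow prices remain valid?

9

Binding constraints: labor, flour. The basis is B = [[2,4],[2,2]] with det -4.
Per unit decrease in flour, x* moves by d = (-1, 0.5).
The basis stays optimal until sourdough loaves reaches 0; allowable decrease = 9 kg.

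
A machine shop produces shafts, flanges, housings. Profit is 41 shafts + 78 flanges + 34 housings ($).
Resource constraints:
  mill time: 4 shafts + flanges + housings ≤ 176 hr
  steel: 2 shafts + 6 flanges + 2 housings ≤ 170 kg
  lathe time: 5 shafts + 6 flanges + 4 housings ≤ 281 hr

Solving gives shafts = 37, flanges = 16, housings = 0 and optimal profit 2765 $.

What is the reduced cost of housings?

-2

At the optimum: mill time uses 164 of 176 (slack = 12); steel uses 170 of 170 (binding); lathe time uses 281 of 281 (binding).
Slack constraints have shadow price 0 (complementary slackness).
From A_Bᵀ y = c: 2·y_steel + 5·y_lathe time = 41; 6·y_steel + 6·y_lathe time = 78.
→ y_steel = 8 and y_lathe time = 5.
Reduced cost of housings: c₃ − yᵀa₃ = 34 − (8·2 + 5·4) = 34 − 36 = -2.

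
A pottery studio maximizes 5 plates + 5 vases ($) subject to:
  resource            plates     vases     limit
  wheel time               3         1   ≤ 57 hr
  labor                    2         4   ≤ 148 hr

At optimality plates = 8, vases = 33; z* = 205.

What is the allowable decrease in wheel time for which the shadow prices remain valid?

20

Binding constraints: wheel time, labor. The basis is B = [[3,1],[2,4]] with det 10.
Per unit decrease in wheel time, x* moves by d = (-0.4, 0.2).
The basis stays optimal until plates reaches 0; allowable decrease = 20 hr.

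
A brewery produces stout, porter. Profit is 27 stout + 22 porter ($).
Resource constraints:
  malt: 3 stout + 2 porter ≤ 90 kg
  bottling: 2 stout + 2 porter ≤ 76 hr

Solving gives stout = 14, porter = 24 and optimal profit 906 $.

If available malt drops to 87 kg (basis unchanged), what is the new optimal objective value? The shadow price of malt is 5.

891

Δb = -3, so new z* = 906 + (5)·(-3) = 906 − 15 = 891.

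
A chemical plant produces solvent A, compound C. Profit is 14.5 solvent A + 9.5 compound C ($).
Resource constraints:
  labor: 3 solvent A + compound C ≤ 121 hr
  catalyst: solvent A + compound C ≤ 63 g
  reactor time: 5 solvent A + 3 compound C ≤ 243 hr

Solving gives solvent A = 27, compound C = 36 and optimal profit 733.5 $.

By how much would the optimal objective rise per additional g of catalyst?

Binding: catalyst and reactor time. Non-binding: labor (4 unused).
Slack constraints have shadow price 0 (complementary slackness).
Dual feasibility on the basic columns requires 1·y_catalyst + 5·y_reactor time = 14.5, 1·y_catalyst + 3·y_reactor time = 9.5.
→ y_catalyst = 2 and y_reactor time = 2.5.
Shadow price of catalyst = 2.

2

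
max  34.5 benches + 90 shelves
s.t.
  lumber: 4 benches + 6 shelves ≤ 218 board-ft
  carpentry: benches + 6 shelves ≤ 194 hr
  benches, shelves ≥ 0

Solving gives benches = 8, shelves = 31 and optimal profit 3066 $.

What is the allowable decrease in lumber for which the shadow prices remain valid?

Binding constraints: lumber, carpentry. The basis is B = [[4,6],[1,6]] with det 18.
Per unit decrease in lumber, x* moves by d = (-0.3333, 0.0556).
The basis stays optimal until benches reaches 0; allowable decrease = 24 board-ft.

24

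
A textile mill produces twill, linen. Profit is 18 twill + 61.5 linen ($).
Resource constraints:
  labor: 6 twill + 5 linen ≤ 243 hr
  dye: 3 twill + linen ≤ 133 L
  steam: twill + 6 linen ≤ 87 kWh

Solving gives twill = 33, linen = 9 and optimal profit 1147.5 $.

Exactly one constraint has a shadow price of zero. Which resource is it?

labor: 243/243 (binding)
dye: 108/133 (slack 25)
steam: 87/87 (binding)
By complementary slackness, a constraint with positive slack has shadow price 0 → dye.

dye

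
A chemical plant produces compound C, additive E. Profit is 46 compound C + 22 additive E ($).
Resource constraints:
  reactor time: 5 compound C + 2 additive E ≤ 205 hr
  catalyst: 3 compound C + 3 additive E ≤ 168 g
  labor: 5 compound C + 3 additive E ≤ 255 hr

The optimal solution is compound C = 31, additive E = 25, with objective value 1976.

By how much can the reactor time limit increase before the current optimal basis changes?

37.5

Binding constraints: reactor time, catalyst. The basis is B = [[5,2],[3,3]] with det 9.
Per unit increase in reactor time, x* moves by d = (0.3333, -0.3333).
The basis stays optimal until labor becomes binding; allowable increase = 37.5 hr.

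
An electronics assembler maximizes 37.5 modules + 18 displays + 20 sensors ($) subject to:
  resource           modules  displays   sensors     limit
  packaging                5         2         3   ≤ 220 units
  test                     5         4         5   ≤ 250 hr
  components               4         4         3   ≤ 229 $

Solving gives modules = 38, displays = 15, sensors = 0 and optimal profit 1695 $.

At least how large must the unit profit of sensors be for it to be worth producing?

At the optimum: packaging uses 220 of 220 (binding); test uses 250 of 250 (binding); components uses 212 of 229 (slack = 17).
Slack constraints have shadow price 0 (complementary slackness).
Dual feasibility on the basic columns requires 5·y_packaging + 5·y_test = 37.5, 2·y_packaging + 4·y_test = 18.
→ y_packaging = 6 and y_test = 1.5.
sensors enters the basis when its profit ≥ yᵀa₃ = 6·3 + 1.5·5 = 25.5.

25.5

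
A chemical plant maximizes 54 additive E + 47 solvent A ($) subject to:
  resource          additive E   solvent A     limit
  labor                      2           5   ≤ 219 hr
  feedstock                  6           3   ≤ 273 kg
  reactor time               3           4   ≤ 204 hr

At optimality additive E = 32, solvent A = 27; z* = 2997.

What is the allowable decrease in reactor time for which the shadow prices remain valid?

Binding constraints: feedstock, reactor time. The basis is B = [[6,3],[3,4]] with det 15.
Per unit decrease in reactor time, x* moves by d = (0.2, -0.4).
The basis stays optimal until solvent A reaches 0; allowable decrease = 67.5 hr.

67.5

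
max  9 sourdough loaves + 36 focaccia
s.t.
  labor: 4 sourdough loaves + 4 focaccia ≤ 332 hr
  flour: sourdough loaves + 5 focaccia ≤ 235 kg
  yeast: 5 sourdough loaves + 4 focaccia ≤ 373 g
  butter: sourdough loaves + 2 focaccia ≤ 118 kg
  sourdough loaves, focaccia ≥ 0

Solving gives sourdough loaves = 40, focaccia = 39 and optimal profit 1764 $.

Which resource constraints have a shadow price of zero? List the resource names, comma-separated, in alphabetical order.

labor: 316/332 (slack 16)
flour: 235/235 (binding)
yeast: 356/373 (slack 17)
butter: 118/118 (binding)
By complementary slackness, a constraint with positive slack has shadow price 0 → labor, yeast.

labor, yeast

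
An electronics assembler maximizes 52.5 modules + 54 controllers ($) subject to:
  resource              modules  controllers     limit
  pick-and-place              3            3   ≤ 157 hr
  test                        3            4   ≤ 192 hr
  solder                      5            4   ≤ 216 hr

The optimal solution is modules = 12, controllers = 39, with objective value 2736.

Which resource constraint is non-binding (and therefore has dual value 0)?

pick-and-place: 153/157 (slack 4)
test: 192/192 (binding)
solder: 216/216 (binding)
By complementary slackness, a constraint with positive slack has shadow price 0 → pick-and-place.

pick-and-place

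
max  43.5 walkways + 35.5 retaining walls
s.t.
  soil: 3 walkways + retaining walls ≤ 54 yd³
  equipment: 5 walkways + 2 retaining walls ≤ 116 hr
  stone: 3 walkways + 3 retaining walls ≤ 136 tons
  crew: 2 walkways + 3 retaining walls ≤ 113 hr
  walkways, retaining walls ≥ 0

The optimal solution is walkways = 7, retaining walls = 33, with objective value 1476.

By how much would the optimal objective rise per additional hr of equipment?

Binding: soil and crew. Non-binding: equipment (15 unused), stone (16 unused).
By complementary slackness, y = 0 for the non-binding constraints.
The binding rows give the dual system: 3·y_soil + 2·y_crew = 43.5 and 1·y_soil + 3·y_crew = 35.5.
→ y_soil = 8.5 and y_crew = 9.
Shadow price of equipment = 0.

0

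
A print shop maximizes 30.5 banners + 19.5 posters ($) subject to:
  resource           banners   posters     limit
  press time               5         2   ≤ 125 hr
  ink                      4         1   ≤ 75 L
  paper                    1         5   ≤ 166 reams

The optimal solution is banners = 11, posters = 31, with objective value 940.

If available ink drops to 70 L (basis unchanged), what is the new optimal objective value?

905

At the optimum: press time uses 117 of 125 (slack = 8); ink uses 75 of 75 (binding); paper uses 166 of 166 (binding).
Slack constraints have shadow price 0 (complementary slackness).
From A_Bᵀ y = c: 4·y_ink + 1·y_paper = 30.5; 1·y_ink + 5·y_paper = 19.5.
This yields shadow prices y_ink = 7, y_paper = 2.5.
Δz = y_ink·Δb = 7 × (-5) = -35, so new z* = 940 − 35 = 905.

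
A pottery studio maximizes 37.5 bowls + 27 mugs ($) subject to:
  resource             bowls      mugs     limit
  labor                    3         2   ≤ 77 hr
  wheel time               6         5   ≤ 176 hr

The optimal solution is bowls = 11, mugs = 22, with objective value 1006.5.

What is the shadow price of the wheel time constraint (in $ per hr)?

2

Both labor and wheel time are binding at x*.
The binding rows give the dual system: 3·y_labor + 6·y_wheel time = 37.5 and 2·y_labor + 5·y_wheel time = 27.
→ y_labor = 8.5 and y_wheel time = 2.
Shadow price of wheel time = 2.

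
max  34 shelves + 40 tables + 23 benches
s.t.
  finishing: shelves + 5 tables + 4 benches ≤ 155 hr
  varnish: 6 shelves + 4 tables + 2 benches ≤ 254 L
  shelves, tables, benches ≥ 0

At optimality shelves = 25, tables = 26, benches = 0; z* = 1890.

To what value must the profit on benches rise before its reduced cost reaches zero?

26

Check each constraint at x*: finishing 155/155 (tight); varnish 254/254 (tight).
From A_Bᵀ y = c: 1·y_finishing + 6·y_varnish = 34; 5·y_finishing + 4·y_varnish = 40.
This yields shadow prices y_finishing = 4, y_varnish = 5.
benches enters the basis when its profit ≥ yᵀa₃ = 4·4 + 5·2 = 26.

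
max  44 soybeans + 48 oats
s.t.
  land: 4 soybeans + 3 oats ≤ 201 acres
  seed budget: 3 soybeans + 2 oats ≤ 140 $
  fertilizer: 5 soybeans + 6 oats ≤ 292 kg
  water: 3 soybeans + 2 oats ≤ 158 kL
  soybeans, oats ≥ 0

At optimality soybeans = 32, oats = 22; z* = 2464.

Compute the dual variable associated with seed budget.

3

At the optimum: land uses 194 of 201 (slack = 7); seed budget uses 140 of 140 (binding); fertilizer uses 292 of 292 (binding); water uses 140 of 158 (slack = 18).
Slack constraints have shadow price 0 (complementary slackness).
From A_Bᵀ y = c: 3·y_seed budget + 5·y_fertilizer = 44; 2·y_seed budget + 6·y_fertilizer = 48.
→ y_seed budget = 3 and y_fertilizer = 7.
Shadow price of seed budget = 3.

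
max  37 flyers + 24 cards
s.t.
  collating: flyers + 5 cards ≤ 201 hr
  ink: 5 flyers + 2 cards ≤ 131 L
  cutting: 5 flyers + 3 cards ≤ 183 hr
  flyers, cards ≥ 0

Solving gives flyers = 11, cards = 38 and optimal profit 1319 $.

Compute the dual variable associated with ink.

7

Binding: collating and ink. Non-binding: cutting (14 unused).
Since cutting is not tight, its dual is 0.
Dual feasibility on the basic columns requires 1·y_collating + 5·y_ink = 37, 5·y_collating + 2·y_ink = 24.
This yields shadow prices y_collating = 2, y_ink = 7.
Shadow price of ink = 7.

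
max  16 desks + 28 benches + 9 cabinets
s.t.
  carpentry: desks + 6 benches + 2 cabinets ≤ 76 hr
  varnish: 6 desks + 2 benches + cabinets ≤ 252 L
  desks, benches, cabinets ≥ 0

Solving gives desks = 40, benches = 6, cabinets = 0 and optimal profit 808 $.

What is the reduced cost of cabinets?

Check each constraint at x*: carpentry 76/76 (tight); varnish 252/252 (tight).
From A_Bᵀ y = c: 1·y_carpentry + 6·y_varnish = 16; 6·y_carpentry + 2·y_varnish = 28.
This yields shadow prices y_carpentry = 4, y_varnish = 2.
Reduced cost of cabinets: c₃ − yᵀa₃ = 9 − (4·2 + 2·1) = 9 − 10 = -1.

-1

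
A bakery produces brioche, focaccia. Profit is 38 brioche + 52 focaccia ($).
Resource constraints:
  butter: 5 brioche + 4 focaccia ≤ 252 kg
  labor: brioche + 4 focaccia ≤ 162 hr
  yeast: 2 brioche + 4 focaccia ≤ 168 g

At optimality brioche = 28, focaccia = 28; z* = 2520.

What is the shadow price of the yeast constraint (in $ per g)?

9

At the optimum: butter uses 252 of 252 (binding); labor uses 140 of 162 (slack = 22); yeast uses 168 of 168 (binding).
By complementary slackness, y = 0 for the non-binding constraint.
The binding rows give the dual system: 5·y_butter + 2·y_yeast = 38 and 4·y_butter + 4·y_yeast = 52.
Solving: y_butter = 4, y_yeast = 9.
Shadow price of yeast = 9.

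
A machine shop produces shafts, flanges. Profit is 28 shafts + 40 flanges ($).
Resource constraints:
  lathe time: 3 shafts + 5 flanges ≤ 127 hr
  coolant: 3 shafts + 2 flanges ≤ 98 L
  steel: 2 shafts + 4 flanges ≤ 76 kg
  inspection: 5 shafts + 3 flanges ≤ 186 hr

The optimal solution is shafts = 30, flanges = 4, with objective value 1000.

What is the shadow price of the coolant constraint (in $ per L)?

4

Binding: coolant and steel. Non-binding: lathe time (17 unused), inspection (24 unused).
By complementary slackness, y = 0 for the non-binding constraints.
The binding rows give the dual system: 3·y_coolant + 2·y_steel = 28 and 2·y_coolant + 4·y_steel = 40.
→ y_coolant = 4 and y_steel = 8.
Shadow price of coolant = 4.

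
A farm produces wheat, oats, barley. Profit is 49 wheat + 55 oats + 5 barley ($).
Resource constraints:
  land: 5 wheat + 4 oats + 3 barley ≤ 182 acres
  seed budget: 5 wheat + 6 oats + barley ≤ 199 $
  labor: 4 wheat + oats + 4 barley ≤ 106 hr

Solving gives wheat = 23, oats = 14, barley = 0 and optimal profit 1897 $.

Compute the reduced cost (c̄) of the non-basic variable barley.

At the optimum: land uses 171 of 182 (slack = 11); seed budget uses 199 of 199 (binding); labor uses 106 of 106 (binding).
Slack constraints have shadow price 0 (complementary slackness).
Dual feasibility on the basic columns requires 5·y_seed budget + 4·y_labor = 49, 6·y_seed budget + 1·y_labor = 55.
Solving: y_seed budget = 9, y_labor = 1.
Reduced cost of barley: c₃ − yᵀa₃ = 5 − (9·1 + 1·4) = 5 − 13 = -8.

-8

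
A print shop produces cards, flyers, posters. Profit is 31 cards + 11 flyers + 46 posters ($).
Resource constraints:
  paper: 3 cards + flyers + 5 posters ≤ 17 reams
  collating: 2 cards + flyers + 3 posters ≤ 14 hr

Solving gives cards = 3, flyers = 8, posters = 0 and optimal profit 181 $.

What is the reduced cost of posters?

Check each constraint at x*: paper 17/17 (tight); collating 14/14 (tight).
The binding rows give the dual system: 3·y_paper + 2·y_collating = 31 and 1·y_paper + 1·y_collating = 11.
This yields shadow prices y_paper = 9, y_collating = 2.
Reduced cost of posters: c₃ − yᵀa₃ = 46 − (9·5 + 2·3) = 46 − 51 = -5.

-5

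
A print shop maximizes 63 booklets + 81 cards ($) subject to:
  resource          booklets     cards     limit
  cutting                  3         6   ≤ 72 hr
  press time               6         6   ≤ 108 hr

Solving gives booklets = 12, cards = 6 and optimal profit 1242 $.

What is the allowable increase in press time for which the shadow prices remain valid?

36

Binding constraints: cutting, press time. The basis is B = [[3,6],[6,6]] with det -18.
Per unit increase in press time, x* moves by d = (0.3333, -0.1667).
The basis stays optimal until cards reaches 0; allowable increase = 36 hr.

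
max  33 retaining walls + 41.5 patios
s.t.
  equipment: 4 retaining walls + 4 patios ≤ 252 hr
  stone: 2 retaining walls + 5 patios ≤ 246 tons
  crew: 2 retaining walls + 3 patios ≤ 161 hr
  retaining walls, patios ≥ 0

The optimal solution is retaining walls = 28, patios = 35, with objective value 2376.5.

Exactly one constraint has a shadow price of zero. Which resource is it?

stone

equipment: 252/252 (binding)
stone: 231/246 (slack 15)
crew: 161/161 (binding)
By complementary slackness, a constraint with positive slack has shadow price 0 → stone.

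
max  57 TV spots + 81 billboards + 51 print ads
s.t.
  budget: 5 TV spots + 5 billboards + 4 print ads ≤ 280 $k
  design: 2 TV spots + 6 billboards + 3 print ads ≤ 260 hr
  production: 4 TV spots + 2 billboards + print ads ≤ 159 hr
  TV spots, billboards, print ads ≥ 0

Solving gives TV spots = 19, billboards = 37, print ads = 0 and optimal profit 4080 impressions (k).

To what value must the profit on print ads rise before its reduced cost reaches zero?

54

Check each constraint at x*: budget 280/280 (tight); design 260/260 (tight); production 150/159 (slack 9).
Slack constraints have shadow price 0 (complementary slackness).
Dual feasibility on the basic columns requires 5·y_budget + 2·y_design = 57, 5·y_budget + 6·y_design = 81.
Solving: y_budget = 9, y_design = 6.
print ads enters the basis when its profit ≥ yᵀa₃ = 9·4 + 6·3 = 54.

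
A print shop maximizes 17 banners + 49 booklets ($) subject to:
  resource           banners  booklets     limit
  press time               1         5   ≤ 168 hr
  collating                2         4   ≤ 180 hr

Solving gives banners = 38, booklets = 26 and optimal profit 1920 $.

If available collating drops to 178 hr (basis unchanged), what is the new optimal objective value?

1908

At the optimum: press time uses 168 of 168 (binding); collating uses 180 of 180 (binding).
The binding rows give the dual system: 1·y_press time + 2·y_collating = 17 and 5·y_press time + 4·y_collating = 49.
This yields shadow prices y_press time = 5, y_collating = 6.
Δz = y_collating·Δb = 6 × (-2) = -12, so new z* = 1920 − 12 = 1908.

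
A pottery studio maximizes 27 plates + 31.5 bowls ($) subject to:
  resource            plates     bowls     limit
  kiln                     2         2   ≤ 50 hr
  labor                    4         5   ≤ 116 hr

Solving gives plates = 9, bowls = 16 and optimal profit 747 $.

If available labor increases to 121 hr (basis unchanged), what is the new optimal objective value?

Check each constraint at x*: kiln 50/50 (tight); labor 116/116 (tight).
Dual feasibility on the basic columns requires 2·y_kiln + 4·y_labor = 27, 2·y_kiln + 5·y_labor = 31.5.
Solving: y_kiln = 4.5, y_labor = 4.5.
Δz = y_labor·Δb = 4.5 × (5) = 22.5, so new z* = 747 + 22.5 = 769.5.

769.5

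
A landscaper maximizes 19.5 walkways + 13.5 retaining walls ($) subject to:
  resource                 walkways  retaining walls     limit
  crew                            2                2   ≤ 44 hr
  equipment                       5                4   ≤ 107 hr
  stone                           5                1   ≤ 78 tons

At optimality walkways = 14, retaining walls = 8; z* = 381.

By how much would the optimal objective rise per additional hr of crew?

6

Binding: crew and stone. Non-binding: equipment (5 unused).
Slack constraints have shadow price 0 (complementary slackness).
Dual feasibility on the basic columns requires 2·y_crew + 5·y_stone = 19.5, 2·y_crew + 1·y_stone = 13.5.
This yields shadow prices y_crew = 6, y_stone = 1.5.
Shadow price of crew = 6.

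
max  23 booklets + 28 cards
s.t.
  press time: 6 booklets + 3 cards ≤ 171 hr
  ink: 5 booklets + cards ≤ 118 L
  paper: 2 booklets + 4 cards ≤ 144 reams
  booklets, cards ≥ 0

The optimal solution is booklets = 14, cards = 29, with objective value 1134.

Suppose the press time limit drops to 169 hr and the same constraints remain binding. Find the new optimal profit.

Check each constraint at x*: press time 171/171 (tight); ink 99/118 (slack 19); paper 144/144 (tight).
Since ink is not tight, its dual is 0.
The binding rows give the dual system: 6·y_press time + 2·y_paper = 23 and 3·y_press time + 4·y_paper = 28.
→ y_press time = 2 and y_paper = 5.5.
Δz = y_press time·Δb = 2 × (-2) = -4, so new z* = 1134 − 4 = 1130.

1130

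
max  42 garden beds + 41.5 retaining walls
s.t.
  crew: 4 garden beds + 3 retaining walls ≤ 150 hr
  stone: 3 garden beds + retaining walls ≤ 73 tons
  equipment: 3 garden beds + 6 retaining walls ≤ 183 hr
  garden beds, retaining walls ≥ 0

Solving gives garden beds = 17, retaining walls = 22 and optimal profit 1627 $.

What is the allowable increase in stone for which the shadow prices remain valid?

16

Binding constraints: stone, equipment. The basis is B = [[3,1],[3,6]] with det 15.
Per unit increase in stone, x* moves by d = (0.4, -0.2).
The basis stays optimal until crew becomes binding; allowable increase = 16 tons.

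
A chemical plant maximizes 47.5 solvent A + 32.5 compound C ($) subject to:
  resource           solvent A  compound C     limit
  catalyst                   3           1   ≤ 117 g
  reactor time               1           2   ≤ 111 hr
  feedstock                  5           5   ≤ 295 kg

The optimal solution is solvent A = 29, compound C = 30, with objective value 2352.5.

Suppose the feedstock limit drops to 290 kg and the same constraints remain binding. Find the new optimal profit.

2327.5

Binding: catalyst and feedstock. Non-binding: reactor time (22 unused).
Since reactor time is not tight, its dual is 0.
From A_Bᵀ y = c: 3·y_catalyst + 5·y_feedstock = 47.5; 1·y_catalyst + 5·y_feedstock = 32.5.
This yields shadow prices y_catalyst = 7.5, y_feedstock = 5.
Δz = y_feedstock·Δb = 5 × (-5) = -25, so new z* = 2352.5 − 25 = 2327.5.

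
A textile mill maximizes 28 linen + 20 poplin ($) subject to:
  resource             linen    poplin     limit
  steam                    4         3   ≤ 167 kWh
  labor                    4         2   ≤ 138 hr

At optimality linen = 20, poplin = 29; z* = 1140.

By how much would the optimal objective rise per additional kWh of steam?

6

Check each constraint at x*: steam 167/167 (tight); labor 138/138 (tight).
Dual feasibility on the basic columns requires 4·y_steam + 4·y_labor = 28, 3·y_steam + 2·y_labor = 20.
→ y_steam = 6 and y_labor = 1.
Shadow price of steam = 6.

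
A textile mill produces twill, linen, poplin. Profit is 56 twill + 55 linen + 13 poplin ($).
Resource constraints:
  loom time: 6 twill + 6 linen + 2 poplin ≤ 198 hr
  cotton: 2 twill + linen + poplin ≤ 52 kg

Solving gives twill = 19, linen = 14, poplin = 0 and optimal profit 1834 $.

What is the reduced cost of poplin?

At the optimum: loom time uses 198 of 198 (binding); cotton uses 52 of 52 (binding).
The binding rows give the dual system: 6·y_loom time + 2·y_cotton = 56 and 6·y_loom time + 1·y_cotton = 55.
→ y_loom time = 9 and y_cotton = 1.
Reduced cost of poplin: c₃ − yᵀa₃ = 13 − (9·2 + 1·1) = 13 − 19 = -6.

-6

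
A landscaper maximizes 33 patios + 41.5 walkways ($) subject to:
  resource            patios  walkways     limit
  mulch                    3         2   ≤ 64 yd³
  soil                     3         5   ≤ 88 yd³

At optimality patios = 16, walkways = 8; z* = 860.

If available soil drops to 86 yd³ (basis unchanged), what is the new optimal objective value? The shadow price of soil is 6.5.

847

Δb = -2, so new z* = 860 + (6.5)·(-2) = 860 − 13 = 847.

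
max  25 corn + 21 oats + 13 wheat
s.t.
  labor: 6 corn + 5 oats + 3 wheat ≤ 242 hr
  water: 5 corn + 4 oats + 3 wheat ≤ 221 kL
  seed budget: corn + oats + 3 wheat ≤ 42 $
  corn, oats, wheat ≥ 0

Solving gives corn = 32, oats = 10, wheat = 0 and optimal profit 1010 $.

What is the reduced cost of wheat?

Check each constraint at x*: labor 242/242 (tight); water 200/221 (slack 21); seed budget 42/42 (tight).
By complementary slackness, y = 0 for the non-binding constraint.
Dual feasibility on the basic columns requires 6·y_labor + 1·y_seed budget = 25, 5·y_labor + 1·y_seed budget = 21.
→ y_labor = 4 and y_seed budget = 1.
Reduced cost of wheat: c₃ − yᵀa₃ = 13 − (4·3 + 1·3) = 13 − 15 = -2.

-2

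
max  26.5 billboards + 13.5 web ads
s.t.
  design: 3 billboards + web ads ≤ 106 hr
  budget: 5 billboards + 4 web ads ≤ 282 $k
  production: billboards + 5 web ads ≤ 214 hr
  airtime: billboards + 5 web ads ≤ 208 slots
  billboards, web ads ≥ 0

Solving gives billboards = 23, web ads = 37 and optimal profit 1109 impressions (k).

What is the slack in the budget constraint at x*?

19

budget used = 5·23 + 4·37 = 263; slack = 282 − 263 = 19.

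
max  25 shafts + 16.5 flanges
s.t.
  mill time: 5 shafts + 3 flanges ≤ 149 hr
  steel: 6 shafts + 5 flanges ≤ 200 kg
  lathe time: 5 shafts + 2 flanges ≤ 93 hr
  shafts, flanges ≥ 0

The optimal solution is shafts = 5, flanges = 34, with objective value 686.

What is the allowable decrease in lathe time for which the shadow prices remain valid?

13

Binding constraints: steel, lathe time. The basis is B = [[6,5],[5,2]] with det -13.
Per unit decrease in lathe time, x* moves by d = (-0.3846, 0.4615).
The basis stays optimal until shafts reaches 0; allowable decrease = 13 hr.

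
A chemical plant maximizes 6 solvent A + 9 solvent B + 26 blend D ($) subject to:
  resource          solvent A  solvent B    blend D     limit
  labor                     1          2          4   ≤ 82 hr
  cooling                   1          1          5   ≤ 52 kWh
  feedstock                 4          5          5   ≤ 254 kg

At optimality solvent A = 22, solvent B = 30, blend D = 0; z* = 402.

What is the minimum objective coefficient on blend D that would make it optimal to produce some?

27

Check each constraint at x*: labor 82/82 (tight); cooling 52/52 (tight); feedstock 238/254 (slack 16).
Slack constraints have shadow price 0 (complementary slackness).
The binding rows give the dual system: 1·y_labor + 1·y_cooling = 6 and 2·y_labor + 1·y_cooling = 9.
→ y_labor = 3 and y_cooling = 3.
blend D enters the basis when its profit ≥ yᵀa₃ = 3·4 + 3·5 = 27.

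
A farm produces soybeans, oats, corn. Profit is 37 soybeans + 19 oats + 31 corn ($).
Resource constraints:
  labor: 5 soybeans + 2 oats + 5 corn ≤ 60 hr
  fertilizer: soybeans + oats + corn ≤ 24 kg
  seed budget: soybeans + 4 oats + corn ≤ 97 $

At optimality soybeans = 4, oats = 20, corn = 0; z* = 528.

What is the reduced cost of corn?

-6

Check each constraint at x*: labor 60/60 (tight); fertilizer 24/24 (tight); seed budget 84/97 (slack 13).
Slack constraints have shadow price 0 (complementary slackness).
Dual feasibility on the basic columns requires 5·y_labor + 1·y_fertilizer = 37, 2·y_labor + 1·y_fertilizer = 19.
This yields shadow prices y_labor = 6, y_fertilizer = 7.
Reduced cost of corn: c₃ − yᵀa₃ = 31 − (6·5 + 7·1) = 31 − 37 = -6.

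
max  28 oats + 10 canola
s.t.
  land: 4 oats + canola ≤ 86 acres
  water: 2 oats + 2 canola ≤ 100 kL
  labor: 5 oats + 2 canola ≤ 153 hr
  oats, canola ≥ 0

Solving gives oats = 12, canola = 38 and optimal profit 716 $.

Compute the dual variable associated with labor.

0

At the optimum: land uses 86 of 86 (binding); water uses 100 of 100 (binding); labor uses 136 of 153 (slack = 17).
Since labor is not tight, its dual is 0.
The binding rows give the dual system: 4·y_land + 2·y_water = 28 and 1·y_land + 2·y_water = 10.
This yields shadow prices y_land = 6, y_water = 2.
Shadow price of labor = 0.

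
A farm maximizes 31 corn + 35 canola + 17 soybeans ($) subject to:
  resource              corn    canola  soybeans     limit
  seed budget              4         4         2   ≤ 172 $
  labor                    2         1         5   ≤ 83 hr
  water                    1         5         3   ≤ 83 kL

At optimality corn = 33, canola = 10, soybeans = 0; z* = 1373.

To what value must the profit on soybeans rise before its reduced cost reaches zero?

18

At the optimum: seed budget uses 172 of 172 (binding); labor uses 76 of 83 (slack = 7); water uses 83 of 83 (binding).
By complementary slackness, y = 0 for the non-binding constraint.
The binding rows give the dual system: 4·y_seed budget + 1·y_water = 31 and 4·y_seed budget + 5·y_water = 35.
→ y_seed budget = 7.5 and y_water = 1.
soybeans enters the basis when its profit ≥ yᵀa₃ = 7.5·2 + 1·3 = 18.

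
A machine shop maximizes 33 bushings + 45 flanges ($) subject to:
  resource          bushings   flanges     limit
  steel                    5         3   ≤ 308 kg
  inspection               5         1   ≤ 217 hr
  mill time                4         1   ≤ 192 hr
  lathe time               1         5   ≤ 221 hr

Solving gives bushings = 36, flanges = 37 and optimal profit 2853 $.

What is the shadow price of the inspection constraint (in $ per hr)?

5

Binding: inspection and lathe time. Non-binding: steel (17 unused), mill time (11 unused).
By complementary slackness, y = 0 for the non-binding constraints.
The binding rows give the dual system: 5·y_inspection + 1·y_lathe time = 33 and 1·y_inspection + 5·y_lathe time = 45.
This yields shadow prices y_inspection = 5, y_lathe time = 8.
Shadow price of inspection = 5.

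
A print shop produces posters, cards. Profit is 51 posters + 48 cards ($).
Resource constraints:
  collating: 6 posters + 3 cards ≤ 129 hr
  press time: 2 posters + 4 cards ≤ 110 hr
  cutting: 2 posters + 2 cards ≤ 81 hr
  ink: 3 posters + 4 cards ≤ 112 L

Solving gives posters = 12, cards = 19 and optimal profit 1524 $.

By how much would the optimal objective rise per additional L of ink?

9

Binding: collating and ink. Non-binding: press time (10 unused), cutting (19 unused).
By complementary slackness, y = 0 for the non-binding constraints.
Dual feasibility on the basic columns requires 6·y_collating + 3·y_ink = 51, 3·y_collating + 4·y_ink = 48.
→ y_collating = 4 and y_ink = 9.
Shadow price of ink = 9.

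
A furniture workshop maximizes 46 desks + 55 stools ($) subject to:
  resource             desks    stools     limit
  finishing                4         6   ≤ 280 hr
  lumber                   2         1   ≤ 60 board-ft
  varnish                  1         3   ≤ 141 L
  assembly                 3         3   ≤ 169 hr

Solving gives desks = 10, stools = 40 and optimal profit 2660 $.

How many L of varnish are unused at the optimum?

11

varnish used = 1·10 + 3·40 = 130; slack = 141 − 130 = 11.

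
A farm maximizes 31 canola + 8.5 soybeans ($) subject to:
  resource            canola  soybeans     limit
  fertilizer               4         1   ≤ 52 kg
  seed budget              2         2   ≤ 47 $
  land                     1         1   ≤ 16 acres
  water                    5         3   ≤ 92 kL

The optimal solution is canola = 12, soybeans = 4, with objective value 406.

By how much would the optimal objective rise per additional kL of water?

Check each constraint at x*: fertilizer 52/52 (tight); seed budget 32/47 (slack 15); land 16/16 (tight); water 72/92 (slack 20).
Since seed budget, water are not tight, their duals are 0.
The binding rows give the dual system: 4·y_fertilizer + 1·y_land = 31 and 1·y_fertilizer + 1·y_land = 8.5.
This yields shadow prices y_fertilizer = 7.5, y_land = 1.
Shadow price of water = 0.

0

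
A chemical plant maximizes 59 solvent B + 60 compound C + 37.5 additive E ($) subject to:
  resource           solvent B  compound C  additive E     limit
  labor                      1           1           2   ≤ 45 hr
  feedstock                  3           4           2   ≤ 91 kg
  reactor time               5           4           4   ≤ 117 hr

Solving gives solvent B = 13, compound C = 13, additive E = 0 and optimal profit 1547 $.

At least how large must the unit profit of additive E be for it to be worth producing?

44

At the optimum: labor uses 26 of 45 (slack = 19); feedstock uses 91 of 91 (binding); reactor time uses 117 of 117 (binding).
By complementary slackness, y = 0 for the non-binding constraint.
From A_Bᵀ y = c: 3·y_feedstock + 5·y_reactor time = 59; 4·y_feedstock + 4·y_reactor time = 60.
This yields shadow prices y_feedstock = 8, y_reactor time = 7.
additive E enters the basis when its profit ≥ yᵀa₃ = 8·2 + 7·4 = 44.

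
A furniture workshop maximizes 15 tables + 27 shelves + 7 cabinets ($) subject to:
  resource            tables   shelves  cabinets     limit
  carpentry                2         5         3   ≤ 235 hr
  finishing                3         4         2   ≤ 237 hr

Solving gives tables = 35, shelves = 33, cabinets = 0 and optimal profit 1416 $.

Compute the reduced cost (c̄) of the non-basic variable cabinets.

-8

Both carpentry and finishing are binding at x*.
From A_Bᵀ y = c: 2·y_carpentry + 3·y_finishing = 15; 5·y_carpentry + 4·y_finishing = 27.
Solving: y_carpentry = 3, y_finishing = 3.
Reduced cost of cabinets: c₃ − yᵀa₃ = 7 − (3·3 + 3·2) = 7 − 15 = -8.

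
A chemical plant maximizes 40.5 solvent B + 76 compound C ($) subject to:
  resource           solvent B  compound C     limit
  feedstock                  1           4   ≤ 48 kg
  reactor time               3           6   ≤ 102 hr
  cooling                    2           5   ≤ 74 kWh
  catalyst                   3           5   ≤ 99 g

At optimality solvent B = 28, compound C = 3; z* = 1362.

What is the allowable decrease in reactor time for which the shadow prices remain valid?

3

Binding constraints: reactor time, catalyst. The basis is B = [[3,6],[3,5]] with det -3.
Per unit decrease in reactor time, x* moves by d = (1.6667, -1).
The basis stays optimal until compound C reaches 0; allowable decrease = 3 hr.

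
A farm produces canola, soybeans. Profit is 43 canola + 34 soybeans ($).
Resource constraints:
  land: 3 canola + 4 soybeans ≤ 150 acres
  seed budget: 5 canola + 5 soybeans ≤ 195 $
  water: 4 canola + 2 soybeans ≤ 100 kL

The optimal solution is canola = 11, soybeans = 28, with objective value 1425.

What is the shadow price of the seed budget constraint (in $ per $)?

5

Binding: seed budget and water. Non-binding: land (5 unused).
Slack constraints have shadow price 0 (complementary slackness).
From A_Bᵀ y = c: 5·y_seed budget + 4·y_water = 43; 5·y_seed budget + 2·y_water = 34.
Solving: y_seed budget = 5, y_water = 4.5.
Shadow price of seed budget = 5.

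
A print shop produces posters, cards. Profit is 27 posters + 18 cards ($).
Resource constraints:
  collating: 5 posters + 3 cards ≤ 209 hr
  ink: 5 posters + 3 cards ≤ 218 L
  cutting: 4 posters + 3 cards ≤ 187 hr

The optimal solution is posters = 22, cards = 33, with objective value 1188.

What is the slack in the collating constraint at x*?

collating used = 5·22 + 3·33 = 209; slack = 209 − 209 = 0.

0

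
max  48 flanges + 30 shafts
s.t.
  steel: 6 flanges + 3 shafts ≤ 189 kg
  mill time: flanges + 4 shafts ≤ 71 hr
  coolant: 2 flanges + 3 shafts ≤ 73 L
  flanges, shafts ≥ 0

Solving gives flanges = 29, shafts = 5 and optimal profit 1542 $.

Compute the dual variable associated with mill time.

Binding: steel and coolant. Non-binding: mill time (22 unused).
By complementary slackness, y = 0 for the non-binding constraint.
Dual feasibility on the basic columns requires 6·y_steel + 2·y_coolant = 48, 3·y_steel + 3·y_coolant = 30.
This yields shadow prices y_steel = 7, y_coolant = 3.
Shadow price of mill time = 0.

0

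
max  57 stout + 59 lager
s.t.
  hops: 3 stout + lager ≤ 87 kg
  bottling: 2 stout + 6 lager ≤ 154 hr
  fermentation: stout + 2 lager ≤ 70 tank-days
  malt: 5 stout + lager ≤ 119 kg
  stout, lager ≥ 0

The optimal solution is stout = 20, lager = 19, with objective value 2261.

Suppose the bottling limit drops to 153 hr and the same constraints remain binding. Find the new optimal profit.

At the optimum: hops uses 79 of 87 (slack = 8); bottling uses 154 of 154 (binding); fermentation uses 58 of 70 (slack = 12); malt uses 119 of 119 (binding).
Since hops, fermentation are not tight, their duals are 0.
From A_Bᵀ y = c: 2·y_bottling + 5·y_malt = 57; 6·y_bottling + 1·y_malt = 59.
Solving: y_bottling = 8.5, y_malt = 8.
Δz = y_bottling·Δb = 8.5 × (-1) = -8.5, so new z* = 2261 − 8.5 = 2252.5.

2252.5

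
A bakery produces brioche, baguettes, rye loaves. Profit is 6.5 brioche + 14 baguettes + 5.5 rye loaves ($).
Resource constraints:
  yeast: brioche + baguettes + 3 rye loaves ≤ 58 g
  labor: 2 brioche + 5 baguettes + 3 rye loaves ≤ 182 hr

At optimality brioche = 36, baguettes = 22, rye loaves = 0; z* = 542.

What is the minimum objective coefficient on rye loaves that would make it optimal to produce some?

12

Check each constraint at x*: yeast 58/58 (tight); labor 182/182 (tight).
The binding rows give the dual system: 1·y_yeast + 2·y_labor = 6.5 and 1·y_yeast + 5·y_labor = 14.
Solving: y_yeast = 1.5, y_labor = 2.5.
rye loaves enters the basis when its profit ≥ yᵀa₃ = 1.5·3 + 2.5·3 = 12.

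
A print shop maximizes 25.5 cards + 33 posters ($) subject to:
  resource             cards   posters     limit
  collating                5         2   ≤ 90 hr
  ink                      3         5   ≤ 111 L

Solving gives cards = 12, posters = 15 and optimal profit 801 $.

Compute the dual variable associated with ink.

Check each constraint at x*: collating 90/90 (tight); ink 111/111 (tight).
The binding rows give the dual system: 5·y_collating + 3·y_ink = 25.5 and 2·y_collating + 5·y_ink = 33.
This yields shadow prices y_collating = 1.5, y_ink = 6.
Shadow price of ink = 6.

6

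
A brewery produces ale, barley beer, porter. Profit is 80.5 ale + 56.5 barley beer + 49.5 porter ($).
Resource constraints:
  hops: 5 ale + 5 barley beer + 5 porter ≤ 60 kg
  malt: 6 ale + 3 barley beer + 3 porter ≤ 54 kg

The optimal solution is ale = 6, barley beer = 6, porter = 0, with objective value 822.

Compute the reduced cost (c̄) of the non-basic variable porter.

-7

At the optimum: hops uses 60 of 60 (binding); malt uses 54 of 54 (binding).
Dual feasibility on the basic columns requires 5·y_hops + 6·y_malt = 80.5, 5·y_hops + 3·y_malt = 56.5.
This yields shadow prices y_hops = 6.5, y_malt = 8.
Reduced cost of porter: c₃ − yᵀa₃ = 49.5 − (6.5·5 + 8·3) = 49.5 − 56.5 = -7.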